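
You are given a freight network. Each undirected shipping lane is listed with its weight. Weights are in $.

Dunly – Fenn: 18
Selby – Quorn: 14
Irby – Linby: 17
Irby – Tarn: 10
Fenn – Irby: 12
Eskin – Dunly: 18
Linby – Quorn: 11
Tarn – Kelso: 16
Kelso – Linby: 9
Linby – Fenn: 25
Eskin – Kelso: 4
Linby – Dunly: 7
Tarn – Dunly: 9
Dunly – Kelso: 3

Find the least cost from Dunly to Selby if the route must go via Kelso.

$37

Shortest Dunly→Kelso: Dunly–Kelso = 3
Best Kelso to Selby: Kelso–Linby–Quorn–Selby costing 34
Total via Kelso: 3 + 34 = $37.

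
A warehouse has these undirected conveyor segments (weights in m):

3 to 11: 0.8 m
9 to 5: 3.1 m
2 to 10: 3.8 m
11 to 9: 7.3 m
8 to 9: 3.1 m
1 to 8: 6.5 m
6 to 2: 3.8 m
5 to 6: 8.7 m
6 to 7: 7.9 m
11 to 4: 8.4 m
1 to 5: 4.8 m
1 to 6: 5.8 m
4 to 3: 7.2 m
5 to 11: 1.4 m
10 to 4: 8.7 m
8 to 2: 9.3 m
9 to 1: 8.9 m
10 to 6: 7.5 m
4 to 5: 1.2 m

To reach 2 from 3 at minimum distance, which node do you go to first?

11

Compare a few routes:
3 → 11 → 5 → 1 → 6 → 2: 0.8+1.4+4.8+5.8+3.8 = 16.6
3 → 11 → 5 → 4 → 10 → 2: 0.8+1.4+1.2+8.7+3.8 = 15.9
3 → 11 → 5 → 6 → 2: 0.8+1.4+8.7+3.8 = 14.7
Cheapest is 3 → 11 → 5 → 6 → 2 at 14.7 m.
So from 3 the first move is to 11.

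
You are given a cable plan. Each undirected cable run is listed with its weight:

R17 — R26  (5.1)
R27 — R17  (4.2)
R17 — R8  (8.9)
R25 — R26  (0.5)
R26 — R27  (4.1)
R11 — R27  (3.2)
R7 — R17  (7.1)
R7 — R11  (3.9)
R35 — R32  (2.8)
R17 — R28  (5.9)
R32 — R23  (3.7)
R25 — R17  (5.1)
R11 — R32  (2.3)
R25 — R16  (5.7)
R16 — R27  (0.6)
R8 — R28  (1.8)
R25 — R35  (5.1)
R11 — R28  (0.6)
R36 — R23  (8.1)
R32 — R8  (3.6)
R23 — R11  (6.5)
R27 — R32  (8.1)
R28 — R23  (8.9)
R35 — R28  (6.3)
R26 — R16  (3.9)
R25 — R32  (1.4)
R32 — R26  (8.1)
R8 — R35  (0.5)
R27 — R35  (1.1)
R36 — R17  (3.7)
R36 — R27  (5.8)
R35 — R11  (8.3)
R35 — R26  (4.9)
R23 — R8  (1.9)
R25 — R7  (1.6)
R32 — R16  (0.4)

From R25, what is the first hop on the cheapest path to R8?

R32

Enumerating some paths:
R25–R32–R16–R27–R35–R8: 1.4+0.4+0.6+1.1+0.5 = 4
R25–R32–R35–R8: 1.4+2.8+0.5 = 4.7
R25–R32–R8: 1.4+3.6 = 5
The minimum is 4 via R25–R32–R16–R27–R35–R8.
So from R25 the first move is to R32.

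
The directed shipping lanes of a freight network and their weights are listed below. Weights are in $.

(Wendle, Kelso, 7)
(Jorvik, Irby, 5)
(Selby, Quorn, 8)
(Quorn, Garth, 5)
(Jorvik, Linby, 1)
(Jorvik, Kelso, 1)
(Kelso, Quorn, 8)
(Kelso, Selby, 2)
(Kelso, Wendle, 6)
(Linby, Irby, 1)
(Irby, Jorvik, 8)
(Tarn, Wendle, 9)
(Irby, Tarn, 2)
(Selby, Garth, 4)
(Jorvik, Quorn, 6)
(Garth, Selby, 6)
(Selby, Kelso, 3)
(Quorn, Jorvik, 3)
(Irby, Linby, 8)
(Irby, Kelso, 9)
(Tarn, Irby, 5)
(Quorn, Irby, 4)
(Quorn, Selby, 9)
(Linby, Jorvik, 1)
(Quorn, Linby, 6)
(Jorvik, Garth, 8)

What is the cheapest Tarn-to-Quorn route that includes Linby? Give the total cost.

Best Tarn to Linby: Tarn → Irby → Linby costing 13
Shortest Linby→Quorn: Linby → Jorvik → Quorn = 7
Total via Linby: 13 + 7 = $20.

$20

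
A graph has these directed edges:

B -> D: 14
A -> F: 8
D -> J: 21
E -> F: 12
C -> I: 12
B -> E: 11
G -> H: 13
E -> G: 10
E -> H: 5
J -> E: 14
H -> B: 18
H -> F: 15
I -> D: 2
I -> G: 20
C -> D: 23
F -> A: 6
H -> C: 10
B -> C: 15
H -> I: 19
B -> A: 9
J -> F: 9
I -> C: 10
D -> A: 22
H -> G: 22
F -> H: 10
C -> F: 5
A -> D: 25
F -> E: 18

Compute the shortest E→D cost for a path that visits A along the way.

43

Shortest E→A: E–F–A = 18
Best A to D: A–D costing 25
Total via A: 18 + 25 = 43.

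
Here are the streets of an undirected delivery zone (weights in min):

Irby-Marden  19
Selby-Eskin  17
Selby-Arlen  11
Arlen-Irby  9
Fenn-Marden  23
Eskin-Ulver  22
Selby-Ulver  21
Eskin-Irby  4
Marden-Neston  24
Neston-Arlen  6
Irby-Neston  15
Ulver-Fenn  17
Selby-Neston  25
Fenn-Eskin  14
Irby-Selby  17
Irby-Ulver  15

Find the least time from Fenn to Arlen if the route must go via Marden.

51 min

Shortest Fenn→Marden: Fenn–Marden = 23
Shortest Marden→Arlen: Marden–Irby–Arlen = 28
Total via Marden: 23 + 28 = 51 min.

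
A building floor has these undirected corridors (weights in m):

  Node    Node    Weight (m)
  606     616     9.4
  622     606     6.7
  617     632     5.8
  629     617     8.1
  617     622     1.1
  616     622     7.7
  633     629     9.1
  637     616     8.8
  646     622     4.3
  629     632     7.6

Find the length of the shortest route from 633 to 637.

34.8 m

Settle nodes by increasing distance from 633:
633: 0
629: 9.1  (via 633)
632: 16.7  (via 629)
617: 17.2  (via 629)
622: 18.3  (via 617)
646: 22.6  (via 622)
606: 25  (via 622)
616: 26  (via 622)
637: 34.8  (via 616)
Shortest route: 633 → 629 → 617 → 622 → 616 → 637 = 34.8 m.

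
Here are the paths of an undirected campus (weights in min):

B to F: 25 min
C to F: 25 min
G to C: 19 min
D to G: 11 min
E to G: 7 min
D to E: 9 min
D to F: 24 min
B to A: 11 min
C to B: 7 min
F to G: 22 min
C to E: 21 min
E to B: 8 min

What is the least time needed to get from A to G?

Enumerating some paths:
A–B–C–G: 11+7+19 = 37
A–B–E–G: 11+8+7 = 26
A–B–E–D–G: 11+8+9+11 = 39
The minimum is 26 min via A–B–E–G.

26 min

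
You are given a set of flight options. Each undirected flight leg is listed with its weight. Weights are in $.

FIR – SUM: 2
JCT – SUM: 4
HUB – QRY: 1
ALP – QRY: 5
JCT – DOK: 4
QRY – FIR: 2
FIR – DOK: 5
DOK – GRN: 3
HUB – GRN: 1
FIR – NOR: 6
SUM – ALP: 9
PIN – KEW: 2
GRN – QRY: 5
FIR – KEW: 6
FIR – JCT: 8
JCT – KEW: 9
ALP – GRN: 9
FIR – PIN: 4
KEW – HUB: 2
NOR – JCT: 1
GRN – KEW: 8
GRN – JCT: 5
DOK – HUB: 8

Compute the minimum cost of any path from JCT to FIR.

Compare a few routes:
JCT - FIR: 8 = 8
JCT - SUM - FIR: 4+2 = 6
JCT - NOR - FIR: 1+6 = 7
Cheapest is JCT - SUM - FIR at $6.

$6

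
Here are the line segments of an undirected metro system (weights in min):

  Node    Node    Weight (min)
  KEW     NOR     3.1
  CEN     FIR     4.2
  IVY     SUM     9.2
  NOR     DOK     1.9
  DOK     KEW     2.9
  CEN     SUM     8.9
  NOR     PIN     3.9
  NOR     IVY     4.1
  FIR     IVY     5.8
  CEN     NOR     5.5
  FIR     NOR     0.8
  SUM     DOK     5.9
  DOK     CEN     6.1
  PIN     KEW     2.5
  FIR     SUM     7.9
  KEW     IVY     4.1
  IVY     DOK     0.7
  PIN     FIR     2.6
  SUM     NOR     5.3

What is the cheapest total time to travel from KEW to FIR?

Candidate routes:
KEW → NOR → FIR: 3.1+0.8 = 3.9
KEW → PIN → FIR: 2.5+2.6 = 5.1
KEW → DOK → NOR → FIR: 2.9+1.9+0.8 = 5.6
Cheapest is KEW → NOR → FIR at 3.9 min.

3.9 min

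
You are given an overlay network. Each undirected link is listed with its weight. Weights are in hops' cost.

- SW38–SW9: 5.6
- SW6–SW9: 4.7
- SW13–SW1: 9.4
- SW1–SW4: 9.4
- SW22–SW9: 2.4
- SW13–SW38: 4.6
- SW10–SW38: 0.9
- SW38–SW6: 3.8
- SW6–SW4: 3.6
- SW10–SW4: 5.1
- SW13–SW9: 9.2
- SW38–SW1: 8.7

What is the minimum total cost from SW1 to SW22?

16.7 hops' cost

Compare a few routes:
SW1 - SW38 - SW6 - SW9 - SW22: 8.7+3.8+4.7+2.4 = 19.6
SW1 - SW38 - SW9 - SW22: 8.7+5.6+2.4 = 16.7
The minimum is 16.7 hops' cost via SW1 - SW38 - SW9 - SW22.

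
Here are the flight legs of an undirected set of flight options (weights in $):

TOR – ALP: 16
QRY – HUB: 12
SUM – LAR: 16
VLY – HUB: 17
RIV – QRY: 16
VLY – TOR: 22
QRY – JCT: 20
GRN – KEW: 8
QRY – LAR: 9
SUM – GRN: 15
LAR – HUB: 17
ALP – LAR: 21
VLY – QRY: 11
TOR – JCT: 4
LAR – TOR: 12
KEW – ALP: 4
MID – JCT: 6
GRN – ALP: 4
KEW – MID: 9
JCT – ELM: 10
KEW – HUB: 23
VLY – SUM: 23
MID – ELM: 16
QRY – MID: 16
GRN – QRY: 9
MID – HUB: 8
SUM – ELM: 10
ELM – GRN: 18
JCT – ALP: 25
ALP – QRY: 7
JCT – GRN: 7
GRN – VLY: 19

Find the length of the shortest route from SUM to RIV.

$40

Enumerating some paths:
SUM → LAR → QRY → RIV: 16+9+16 = 41
SUM → GRN → ALP → QRY → RIV: 15+4+7+16 = 42
SUM → GRN → QRY → RIV: 15+9+16 = 40
The minimum is $40 via SUM → GRN → QRY → RIV.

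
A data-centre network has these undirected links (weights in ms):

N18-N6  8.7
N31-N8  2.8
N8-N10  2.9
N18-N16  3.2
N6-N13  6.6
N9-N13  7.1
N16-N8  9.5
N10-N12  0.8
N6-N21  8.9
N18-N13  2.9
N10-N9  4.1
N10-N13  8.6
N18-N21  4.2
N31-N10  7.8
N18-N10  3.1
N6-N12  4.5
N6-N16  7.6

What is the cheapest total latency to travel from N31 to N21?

13 ms

Running Dijkstra from N31:
N31: 0
N8: 2.8  (via N31)
N10: 5.7  (via N8)
N12: 6.5  (via N10)
N18: 8.8  (via N10)
N9: 9.8  (via N10)
N6: 11  (via N12)
N13: 11.7  (via N18)
N16: 12  (via N18)
N21: 13  (via N18)
Shortest route: N31 → N8 → N10 → N18 → N21 = 13 ms.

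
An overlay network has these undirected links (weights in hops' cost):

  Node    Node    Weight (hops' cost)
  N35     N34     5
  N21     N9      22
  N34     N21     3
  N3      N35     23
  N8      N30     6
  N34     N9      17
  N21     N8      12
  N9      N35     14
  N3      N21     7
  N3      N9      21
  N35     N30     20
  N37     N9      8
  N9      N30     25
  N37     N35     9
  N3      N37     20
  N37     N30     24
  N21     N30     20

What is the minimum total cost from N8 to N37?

29 hops' cost

Shortest distances from N8:
N8: 0
N30: 6  (via N8)
N21: 12  (via N8)
N34: 15  (via N21)
N3: 19  (via N21)
N35: 20  (via N34)
N37: 29  (via N35)
Shortest route: N8 → N21 → N34 → N35 → N37 = 29 hops' cost.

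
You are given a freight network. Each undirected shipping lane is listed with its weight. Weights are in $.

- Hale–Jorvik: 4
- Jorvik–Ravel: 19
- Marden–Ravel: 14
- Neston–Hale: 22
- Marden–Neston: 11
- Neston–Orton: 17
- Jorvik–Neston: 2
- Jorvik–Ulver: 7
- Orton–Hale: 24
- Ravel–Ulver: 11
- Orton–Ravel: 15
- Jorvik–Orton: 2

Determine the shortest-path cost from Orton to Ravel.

Compare a few routes:
Orton - Jorvik - Ravel: 2+19 = 21
Orton - Jorvik - Ulver - Ravel: 2+7+11 = 20
Orton - Ravel: 15 = 15
Cheapest is Orton - Ravel at $15.

$15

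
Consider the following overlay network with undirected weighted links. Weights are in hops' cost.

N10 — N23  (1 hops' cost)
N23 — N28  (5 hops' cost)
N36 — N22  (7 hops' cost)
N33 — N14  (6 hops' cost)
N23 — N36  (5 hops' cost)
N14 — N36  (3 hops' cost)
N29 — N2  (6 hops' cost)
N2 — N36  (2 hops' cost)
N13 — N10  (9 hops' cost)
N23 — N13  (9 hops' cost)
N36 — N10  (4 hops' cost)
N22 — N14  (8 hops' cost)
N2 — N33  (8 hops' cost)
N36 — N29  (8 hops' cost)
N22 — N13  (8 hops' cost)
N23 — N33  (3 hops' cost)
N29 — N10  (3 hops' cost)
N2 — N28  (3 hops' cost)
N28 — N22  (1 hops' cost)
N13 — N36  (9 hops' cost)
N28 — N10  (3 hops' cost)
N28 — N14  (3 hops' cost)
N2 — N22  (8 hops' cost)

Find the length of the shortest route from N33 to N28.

7 hops' cost

Compare a few routes:
N33–N23–N10–N28: 3+1+3 = 7
N33–N23–N28: 3+5 = 8
Cheapest is N33–N23–N10–N28 at 7 hops' cost.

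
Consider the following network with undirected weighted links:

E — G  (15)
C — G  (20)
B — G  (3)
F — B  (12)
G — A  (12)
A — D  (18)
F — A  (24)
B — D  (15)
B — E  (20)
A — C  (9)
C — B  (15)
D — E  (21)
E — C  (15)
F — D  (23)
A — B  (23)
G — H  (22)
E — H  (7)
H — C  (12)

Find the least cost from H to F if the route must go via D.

51

Shortest H→D: H–E–D = 28
Shortest D→F: D–F = 23
Total via D: 28 + 23 = 51.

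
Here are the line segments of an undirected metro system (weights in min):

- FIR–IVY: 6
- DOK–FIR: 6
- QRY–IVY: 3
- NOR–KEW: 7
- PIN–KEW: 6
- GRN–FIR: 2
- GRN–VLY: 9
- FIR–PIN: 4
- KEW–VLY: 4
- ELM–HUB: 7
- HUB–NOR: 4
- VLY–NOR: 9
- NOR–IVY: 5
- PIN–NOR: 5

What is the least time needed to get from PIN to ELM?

Candidate routes:
PIN → NOR → HUB → ELM: 5+4+7 = 16
PIN → KEW → NOR → HUB → ELM: 6+7+4+7 = 24
PIN → FIR → IVY → NOR → HUB → ELM: 4+6+5+4+7 = 26
The minimum is 16 min via PIN → NOR → HUB → ELM.

16 min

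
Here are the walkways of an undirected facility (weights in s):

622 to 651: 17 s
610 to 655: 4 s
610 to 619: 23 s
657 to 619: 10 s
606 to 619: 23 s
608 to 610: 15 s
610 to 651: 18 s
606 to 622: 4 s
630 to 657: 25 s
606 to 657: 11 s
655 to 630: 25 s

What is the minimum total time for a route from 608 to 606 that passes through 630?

80 s

Shortest 608→630: 608–610–655–630 = 44
Best 630 to 606: 630–657–606 costing 36
Total via 630: 44 + 36 = 80 s.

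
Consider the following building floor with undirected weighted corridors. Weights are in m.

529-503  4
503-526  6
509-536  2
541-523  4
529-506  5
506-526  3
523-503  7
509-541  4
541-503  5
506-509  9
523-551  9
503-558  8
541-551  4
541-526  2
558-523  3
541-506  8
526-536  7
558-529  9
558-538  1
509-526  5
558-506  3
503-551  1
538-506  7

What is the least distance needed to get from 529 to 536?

Enumerating some paths:
529–506–526–536: 5+3+7 = 15
529–506–509–536: 5+9+2 = 16
529–506–526–541–509–536: 5+3+2+4+2 = 16
The minimum is 15 m via 529–506–526–536.

15 m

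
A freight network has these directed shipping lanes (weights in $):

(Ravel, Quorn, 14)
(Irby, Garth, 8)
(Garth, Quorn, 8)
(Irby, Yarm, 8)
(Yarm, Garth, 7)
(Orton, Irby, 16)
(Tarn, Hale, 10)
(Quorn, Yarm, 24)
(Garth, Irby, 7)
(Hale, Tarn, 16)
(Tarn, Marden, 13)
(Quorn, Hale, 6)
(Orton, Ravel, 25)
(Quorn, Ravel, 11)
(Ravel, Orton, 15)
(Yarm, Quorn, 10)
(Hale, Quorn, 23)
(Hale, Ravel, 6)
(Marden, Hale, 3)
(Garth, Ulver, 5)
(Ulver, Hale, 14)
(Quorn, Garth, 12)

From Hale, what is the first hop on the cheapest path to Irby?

Ravel

Enumerating some paths:
Hale–Ravel–Quorn–Garth–Irby: 6+14+12+7 = 39
Hale–Ravel–Orton–Irby: 6+15+16 = 37
Cheapest is Hale–Ravel–Orton–Irby at $37.
So from Hale the first move is to Ravel.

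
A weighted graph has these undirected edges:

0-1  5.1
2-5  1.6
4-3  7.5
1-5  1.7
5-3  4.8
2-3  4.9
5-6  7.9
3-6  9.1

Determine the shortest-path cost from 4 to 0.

19.1

Shortest distances from 4:
4: 0
3: 7.5  (via 4)
5: 12.3  (via 3)
2: 12.4  (via 3)
1: 14  (via 5)
6: 16.6  (via 3)
0: 19.1  (via 1)
Shortest route: 4 → 3 → 5 → 1 → 0 = 19.1.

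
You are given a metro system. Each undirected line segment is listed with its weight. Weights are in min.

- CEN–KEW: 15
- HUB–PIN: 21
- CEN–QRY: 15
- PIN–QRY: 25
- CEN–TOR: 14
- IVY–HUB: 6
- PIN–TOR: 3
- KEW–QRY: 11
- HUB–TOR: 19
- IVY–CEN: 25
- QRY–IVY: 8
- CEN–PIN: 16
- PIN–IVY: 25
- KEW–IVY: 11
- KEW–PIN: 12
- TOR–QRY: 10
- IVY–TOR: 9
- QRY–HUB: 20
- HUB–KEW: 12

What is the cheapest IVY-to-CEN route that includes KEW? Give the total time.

26 min

Best IVY to KEW: IVY → KEW costing 11
Best KEW to CEN: KEW → CEN costing 15
Total via KEW: 11 + 15 = 26 min.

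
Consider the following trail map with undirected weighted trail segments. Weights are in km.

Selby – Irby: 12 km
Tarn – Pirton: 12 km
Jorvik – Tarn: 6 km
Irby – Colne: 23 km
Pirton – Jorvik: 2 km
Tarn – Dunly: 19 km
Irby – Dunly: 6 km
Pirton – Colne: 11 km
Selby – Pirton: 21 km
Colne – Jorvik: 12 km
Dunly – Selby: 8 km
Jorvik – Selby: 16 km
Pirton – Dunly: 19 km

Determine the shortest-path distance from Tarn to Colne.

Shortest distances from Tarn:
Tarn: 0
Jorvik: 6  (via Tarn)
Pirton: 8  (via Jorvik)
Colne: 18  (via Jorvik)
Shortest route: Tarn–Jorvik–Colne = 18 km.

18 km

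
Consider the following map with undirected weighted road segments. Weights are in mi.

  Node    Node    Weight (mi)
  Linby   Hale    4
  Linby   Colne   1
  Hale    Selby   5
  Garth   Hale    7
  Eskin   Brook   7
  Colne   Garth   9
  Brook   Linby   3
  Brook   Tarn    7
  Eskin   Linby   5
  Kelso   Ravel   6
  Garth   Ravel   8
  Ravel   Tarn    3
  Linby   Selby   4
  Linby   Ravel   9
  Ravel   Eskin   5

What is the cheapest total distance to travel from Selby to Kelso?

19 mi

Candidate routes:
Selby → Linby → Ravel → Kelso: 4+9+6 = 19
Selby → Linby → Eskin → Ravel → Kelso: 4+5+5+6 = 20
The minimum is 19 mi via Selby → Linby → Ravel → Kelso.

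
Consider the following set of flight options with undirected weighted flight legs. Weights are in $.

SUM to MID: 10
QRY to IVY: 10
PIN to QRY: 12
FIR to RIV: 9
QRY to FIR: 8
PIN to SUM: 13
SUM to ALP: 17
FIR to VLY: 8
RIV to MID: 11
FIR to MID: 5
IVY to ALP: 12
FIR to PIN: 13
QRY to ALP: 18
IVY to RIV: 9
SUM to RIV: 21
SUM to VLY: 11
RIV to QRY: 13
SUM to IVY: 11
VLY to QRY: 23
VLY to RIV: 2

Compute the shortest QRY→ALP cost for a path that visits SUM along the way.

Shortest QRY→SUM: QRY–IVY–SUM = 21
Shortest SUM→ALP: SUM–ALP = 17
Total via SUM: 21 + 17 = $38.

$38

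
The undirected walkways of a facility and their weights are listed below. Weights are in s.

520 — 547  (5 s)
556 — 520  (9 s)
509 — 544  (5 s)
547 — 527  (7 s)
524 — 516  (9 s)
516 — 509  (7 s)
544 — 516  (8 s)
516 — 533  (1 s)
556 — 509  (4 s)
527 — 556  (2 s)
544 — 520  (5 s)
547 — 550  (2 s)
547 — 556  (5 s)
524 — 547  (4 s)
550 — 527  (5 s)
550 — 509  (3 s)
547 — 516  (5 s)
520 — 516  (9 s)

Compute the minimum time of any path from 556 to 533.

11 s

Enumerating some paths:
556 → 509 → 516 → 533: 4+7+1 = 12
556 → 547 → 516 → 533: 5+5+1 = 11
556 → 509 → 550 → 547 → 516 → 533: 4+3+2+5+1 = 15
556 → 527 → 547 → 516 → 533: 2+7+5+1 = 15
Cheapest is 556 → 547 → 516 → 533 at 11 s.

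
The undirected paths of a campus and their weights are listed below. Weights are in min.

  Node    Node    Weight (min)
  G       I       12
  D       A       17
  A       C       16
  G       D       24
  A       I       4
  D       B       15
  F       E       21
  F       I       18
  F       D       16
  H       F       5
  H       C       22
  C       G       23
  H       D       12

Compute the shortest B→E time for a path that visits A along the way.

75 min

Shortest B→A: B → D → A = 32
Shortest A→E: A → I → F → E = 43
Total via A: 32 + 43 = 75 min.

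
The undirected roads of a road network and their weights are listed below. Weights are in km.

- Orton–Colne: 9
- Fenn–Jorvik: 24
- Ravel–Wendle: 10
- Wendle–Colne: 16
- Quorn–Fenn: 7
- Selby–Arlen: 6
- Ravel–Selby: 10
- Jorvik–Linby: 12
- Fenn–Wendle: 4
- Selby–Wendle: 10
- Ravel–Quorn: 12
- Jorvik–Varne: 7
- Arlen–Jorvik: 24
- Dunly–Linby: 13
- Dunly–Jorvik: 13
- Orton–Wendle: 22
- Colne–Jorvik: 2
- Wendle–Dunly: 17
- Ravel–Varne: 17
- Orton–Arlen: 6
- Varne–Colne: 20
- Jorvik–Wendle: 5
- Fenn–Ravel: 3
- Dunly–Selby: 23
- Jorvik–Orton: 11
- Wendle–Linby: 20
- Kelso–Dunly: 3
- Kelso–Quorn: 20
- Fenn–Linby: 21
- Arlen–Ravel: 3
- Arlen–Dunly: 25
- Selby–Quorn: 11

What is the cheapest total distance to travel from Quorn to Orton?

19 km

Shortest distances from Quorn:
Quorn: 0
Fenn: 7  (via Quorn)
Ravel: 10  (via Fenn)
Selby: 11  (via Quorn)
Wendle: 11  (via Fenn)
Arlen: 13  (via Ravel)
Jorvik: 16  (via Wendle)
Colne: 18  (via Jorvik)
Orton: 19  (via Arlen)
Shortest route: Quorn–Fenn–Ravel–Arlen–Orton = 19 km.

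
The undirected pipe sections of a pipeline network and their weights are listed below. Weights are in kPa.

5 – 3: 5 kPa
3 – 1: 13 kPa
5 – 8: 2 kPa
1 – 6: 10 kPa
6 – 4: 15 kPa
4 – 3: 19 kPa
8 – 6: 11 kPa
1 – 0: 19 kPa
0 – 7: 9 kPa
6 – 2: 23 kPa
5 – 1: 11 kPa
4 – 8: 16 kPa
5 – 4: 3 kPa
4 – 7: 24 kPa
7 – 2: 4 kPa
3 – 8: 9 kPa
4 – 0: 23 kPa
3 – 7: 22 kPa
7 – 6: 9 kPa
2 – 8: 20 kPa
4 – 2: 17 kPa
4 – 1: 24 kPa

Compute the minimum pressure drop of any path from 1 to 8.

13 kPa

Shortest distances from 1:
1: 0
6: 10  (via 1)
5: 11  (via 1)
3: 13  (via 1)
8: 13  (via 5)
Shortest route: 1–5–8 = 13 kPa.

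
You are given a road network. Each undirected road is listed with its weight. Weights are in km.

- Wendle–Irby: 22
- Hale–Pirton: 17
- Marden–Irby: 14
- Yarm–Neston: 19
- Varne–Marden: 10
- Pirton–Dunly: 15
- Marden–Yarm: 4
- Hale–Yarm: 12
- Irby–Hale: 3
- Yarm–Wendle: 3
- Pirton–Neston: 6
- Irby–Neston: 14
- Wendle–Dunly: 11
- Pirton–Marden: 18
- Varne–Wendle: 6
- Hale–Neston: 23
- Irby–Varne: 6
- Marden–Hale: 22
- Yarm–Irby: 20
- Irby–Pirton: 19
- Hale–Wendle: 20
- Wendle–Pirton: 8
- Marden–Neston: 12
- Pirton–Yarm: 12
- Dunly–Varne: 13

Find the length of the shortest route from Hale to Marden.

Settle nodes by increasing distance from Hale:
Hale: 0
Irby: 3  (via Hale)
Varne: 9  (via Irby)
Yarm: 12  (via Hale)
Wendle: 15  (via Varne)
Marden: 16  (via Yarm)
Shortest route: Hale → Yarm → Marden = 16 km.

16 km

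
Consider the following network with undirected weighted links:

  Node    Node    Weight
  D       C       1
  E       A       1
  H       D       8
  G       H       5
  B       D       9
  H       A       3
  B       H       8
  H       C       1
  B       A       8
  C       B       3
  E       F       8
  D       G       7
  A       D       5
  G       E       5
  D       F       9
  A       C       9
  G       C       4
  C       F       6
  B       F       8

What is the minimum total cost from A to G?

6

Compare a few routes:
A–E–G: 1+5 = 6
A–H–C–G: 3+1+4 = 8
A–H–G: 3+5 = 8
A–D–C–G: 5+1+4 = 10
Cheapest is A–E–G at 6.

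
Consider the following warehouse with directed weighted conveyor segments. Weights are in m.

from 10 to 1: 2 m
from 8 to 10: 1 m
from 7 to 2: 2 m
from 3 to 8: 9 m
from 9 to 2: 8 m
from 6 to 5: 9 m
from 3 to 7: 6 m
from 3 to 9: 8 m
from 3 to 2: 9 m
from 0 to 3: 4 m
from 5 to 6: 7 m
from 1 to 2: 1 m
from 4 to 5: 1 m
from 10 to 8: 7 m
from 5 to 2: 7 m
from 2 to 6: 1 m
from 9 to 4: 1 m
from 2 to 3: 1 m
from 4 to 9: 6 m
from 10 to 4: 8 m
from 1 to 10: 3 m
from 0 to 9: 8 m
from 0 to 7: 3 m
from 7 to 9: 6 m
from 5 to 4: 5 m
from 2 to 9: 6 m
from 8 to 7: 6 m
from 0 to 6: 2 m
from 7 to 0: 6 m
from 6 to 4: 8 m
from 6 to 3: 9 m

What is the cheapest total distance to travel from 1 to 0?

Running Dijkstra from 1:
1: 0
2: 1  (via 1)
3: 2  (via 2)
6: 2  (via 2)
10: 3  (via 1)
9: 7  (via 2)
4: 8  (via 9)
7: 8  (via 3)
5: 9  (via 4)
8: 10  (via 10)
0: 14  (via 7)
Shortest route: 1–2–3–7–0 = 14 m.

14 m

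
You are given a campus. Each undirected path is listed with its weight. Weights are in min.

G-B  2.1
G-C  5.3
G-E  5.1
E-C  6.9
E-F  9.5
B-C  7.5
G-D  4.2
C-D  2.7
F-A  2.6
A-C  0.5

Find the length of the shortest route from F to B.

10.5 min

Compare a few routes:
F - A - C - G - B: 2.6+0.5+5.3+2.1 = 10.5
F - A - C - B: 2.6+0.5+7.5 = 10.6
The minimum is 10.5 min via F - A - C - G - B.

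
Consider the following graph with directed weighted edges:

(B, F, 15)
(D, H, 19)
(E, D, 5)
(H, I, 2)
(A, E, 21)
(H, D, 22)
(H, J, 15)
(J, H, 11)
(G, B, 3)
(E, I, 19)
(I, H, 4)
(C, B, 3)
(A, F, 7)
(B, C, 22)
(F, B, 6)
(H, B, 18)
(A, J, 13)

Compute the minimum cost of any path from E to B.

Candidate routes:
E–I–H–B: 19+4+18 = 41
E–D–H–B: 5+19+18 = 42
The minimum is 41 via E–I–H–B.

41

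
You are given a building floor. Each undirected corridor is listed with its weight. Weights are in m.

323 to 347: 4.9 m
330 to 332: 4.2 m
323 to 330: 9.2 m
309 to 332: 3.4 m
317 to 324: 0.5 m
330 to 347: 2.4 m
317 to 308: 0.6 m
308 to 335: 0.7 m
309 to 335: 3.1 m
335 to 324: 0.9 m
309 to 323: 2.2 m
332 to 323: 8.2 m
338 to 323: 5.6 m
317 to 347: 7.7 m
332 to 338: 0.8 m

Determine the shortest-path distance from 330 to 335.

10.7 m

Shortest distances from 330:
330: 0
347: 2.4  (via 330)
332: 4.2  (via 330)
338: 5  (via 332)
323: 7.3  (via 347)
309: 7.6  (via 332)
317: 10.1  (via 347)
324: 10.6  (via 317)
335: 10.7  (via 309)
Shortest route: 330 → 332 → 309 → 335 = 10.7 m.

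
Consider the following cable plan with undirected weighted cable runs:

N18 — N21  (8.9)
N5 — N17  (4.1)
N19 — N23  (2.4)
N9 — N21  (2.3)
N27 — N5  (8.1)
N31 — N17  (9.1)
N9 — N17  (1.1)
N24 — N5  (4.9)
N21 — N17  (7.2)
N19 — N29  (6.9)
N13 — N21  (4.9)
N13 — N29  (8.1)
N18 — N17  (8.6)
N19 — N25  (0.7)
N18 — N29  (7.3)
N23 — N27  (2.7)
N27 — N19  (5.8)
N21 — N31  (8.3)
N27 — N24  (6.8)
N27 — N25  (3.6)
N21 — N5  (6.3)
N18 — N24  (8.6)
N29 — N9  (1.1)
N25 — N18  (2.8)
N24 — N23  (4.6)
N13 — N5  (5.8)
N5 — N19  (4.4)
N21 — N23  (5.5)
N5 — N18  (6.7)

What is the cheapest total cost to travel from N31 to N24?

18.1

Candidate routes:
N31 - N17 - N5 - N24: 9.1+4.1+4.9 = 18.1
N31 - N21 - N23 - N24: 8.3+5.5+4.6 = 18.4
N31 - N21 - N5 - N24: 8.3+6.3+4.9 = 19.5
Cheapest is N31 - N17 - N5 - N24 at 18.1.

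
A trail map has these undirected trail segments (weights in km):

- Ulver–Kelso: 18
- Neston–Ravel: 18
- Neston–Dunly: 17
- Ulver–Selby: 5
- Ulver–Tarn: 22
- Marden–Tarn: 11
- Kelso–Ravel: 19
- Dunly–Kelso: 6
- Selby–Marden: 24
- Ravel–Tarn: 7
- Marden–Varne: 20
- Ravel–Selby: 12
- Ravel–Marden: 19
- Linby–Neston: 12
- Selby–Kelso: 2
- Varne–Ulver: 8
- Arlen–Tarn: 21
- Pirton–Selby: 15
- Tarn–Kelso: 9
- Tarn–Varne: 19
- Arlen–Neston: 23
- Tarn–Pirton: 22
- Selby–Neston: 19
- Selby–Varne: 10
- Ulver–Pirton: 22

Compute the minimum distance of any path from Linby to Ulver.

Compare a few routes:
Linby - Neston - Ravel - Selby - Ulver: 12+18+12+5 = 47
Linby - Neston - Selby - Ulver: 12+19+5 = 36
Linby - Neston - Dunly - Kelso - Selby - Ulver: 12+17+6+2+5 = 42
The minimum is 36 km via Linby - Neston - Selby - Ulver.

36 km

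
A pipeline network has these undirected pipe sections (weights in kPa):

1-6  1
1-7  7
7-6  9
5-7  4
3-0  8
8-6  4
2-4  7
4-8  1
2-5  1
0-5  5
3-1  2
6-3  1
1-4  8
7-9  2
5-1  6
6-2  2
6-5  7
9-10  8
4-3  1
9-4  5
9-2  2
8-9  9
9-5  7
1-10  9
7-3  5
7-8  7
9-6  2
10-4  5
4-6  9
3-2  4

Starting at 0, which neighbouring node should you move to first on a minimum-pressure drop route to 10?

3

Enumerating some paths:
0–5–2–6–3–4–10: 5+1+2+1+1+5 = 15
0–3–4–10: 8+1+5 = 14
Cheapest is 0–3–4–10 at 14 kPa.
So from 0 the first move is to 3.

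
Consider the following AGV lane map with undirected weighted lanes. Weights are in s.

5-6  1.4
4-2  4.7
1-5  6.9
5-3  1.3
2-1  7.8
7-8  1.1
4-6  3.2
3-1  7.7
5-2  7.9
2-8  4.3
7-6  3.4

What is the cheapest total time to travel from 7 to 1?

Candidate routes:
7 → 6 → 5 → 3 → 1: 3.4+1.4+1.3+7.7 = 13.8
7 → 6 → 4 → 2 → 1: 3.4+3.2+4.7+7.8 = 19.1
7 → 6 → 5 → 1: 3.4+1.4+6.9 = 11.7
7 → 8 → 2 → 1: 1.1+4.3+7.8 = 13.2
Cheapest is 7 → 6 → 5 → 1 at 11.7 s.

11.7 s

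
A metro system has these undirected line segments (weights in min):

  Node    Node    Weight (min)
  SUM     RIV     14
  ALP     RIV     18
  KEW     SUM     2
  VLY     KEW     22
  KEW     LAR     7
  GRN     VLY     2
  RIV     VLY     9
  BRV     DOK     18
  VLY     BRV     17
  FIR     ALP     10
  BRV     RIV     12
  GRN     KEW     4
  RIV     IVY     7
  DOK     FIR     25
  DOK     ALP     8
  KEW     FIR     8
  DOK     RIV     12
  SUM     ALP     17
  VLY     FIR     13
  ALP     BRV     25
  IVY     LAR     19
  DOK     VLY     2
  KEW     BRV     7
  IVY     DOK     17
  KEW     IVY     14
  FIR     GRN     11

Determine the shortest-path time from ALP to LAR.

Enumerating some paths:
ALP - DOK - VLY - GRN - KEW - LAR: 8+2+2+4+7 = 23
ALP - FIR - KEW - LAR: 10+8+7 = 25
The minimum is 23 min via ALP - DOK - VLY - GRN - KEW - LAR.

23 min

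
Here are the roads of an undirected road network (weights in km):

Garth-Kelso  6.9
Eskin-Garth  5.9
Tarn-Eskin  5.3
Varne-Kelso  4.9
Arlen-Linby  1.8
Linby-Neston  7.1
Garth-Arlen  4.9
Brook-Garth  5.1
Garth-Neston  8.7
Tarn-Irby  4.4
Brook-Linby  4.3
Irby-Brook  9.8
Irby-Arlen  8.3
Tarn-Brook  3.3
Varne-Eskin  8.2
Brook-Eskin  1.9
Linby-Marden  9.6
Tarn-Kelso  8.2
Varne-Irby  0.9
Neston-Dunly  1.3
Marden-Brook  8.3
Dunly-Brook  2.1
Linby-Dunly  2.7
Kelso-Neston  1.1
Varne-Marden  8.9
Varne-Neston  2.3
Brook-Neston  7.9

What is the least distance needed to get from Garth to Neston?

Shortest distances from Garth:
Garth: 0
Arlen: 4.9  (via Garth)
Brook: 5.1  (via Garth)
Eskin: 5.9  (via Garth)
Linby: 6.7  (via Arlen)
Kelso: 6.9  (via Garth)
Dunly: 7.2  (via Brook)
Neston: 8  (via Kelso)
Shortest route: Garth → Kelso → Neston = 8 km.

8 km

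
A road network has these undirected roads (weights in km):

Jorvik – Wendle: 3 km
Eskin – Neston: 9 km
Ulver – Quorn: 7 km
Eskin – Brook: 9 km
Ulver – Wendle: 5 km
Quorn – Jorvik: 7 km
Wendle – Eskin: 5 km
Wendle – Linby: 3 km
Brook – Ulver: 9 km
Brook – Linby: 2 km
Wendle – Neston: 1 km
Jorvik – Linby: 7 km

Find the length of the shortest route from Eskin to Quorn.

Running Dijkstra from Eskin:
Eskin: 0
Wendle: 5  (via Eskin)
Neston: 6  (via Wendle)
Jorvik: 8  (via Wendle)
Linby: 8  (via Wendle)
Brook: 9  (via Eskin)
Ulver: 10  (via Wendle)
Quorn: 15  (via Jorvik)
Shortest route: Eskin → Wendle → Jorvik → Quorn = 15 km.

15 km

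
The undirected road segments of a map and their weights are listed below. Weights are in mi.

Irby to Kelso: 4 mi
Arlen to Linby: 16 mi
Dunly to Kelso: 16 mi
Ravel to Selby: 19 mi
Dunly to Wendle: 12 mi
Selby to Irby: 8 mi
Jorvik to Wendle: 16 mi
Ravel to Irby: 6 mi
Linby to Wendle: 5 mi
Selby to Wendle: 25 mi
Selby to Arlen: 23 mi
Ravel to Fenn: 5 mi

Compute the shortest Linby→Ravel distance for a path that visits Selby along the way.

44 mi

Best Linby to Selby: Linby → Wendle → Selby costing 30
Best Selby to Ravel: Selby → Irby → Ravel costing 14
Total via Selby: 30 + 14 = 44 mi.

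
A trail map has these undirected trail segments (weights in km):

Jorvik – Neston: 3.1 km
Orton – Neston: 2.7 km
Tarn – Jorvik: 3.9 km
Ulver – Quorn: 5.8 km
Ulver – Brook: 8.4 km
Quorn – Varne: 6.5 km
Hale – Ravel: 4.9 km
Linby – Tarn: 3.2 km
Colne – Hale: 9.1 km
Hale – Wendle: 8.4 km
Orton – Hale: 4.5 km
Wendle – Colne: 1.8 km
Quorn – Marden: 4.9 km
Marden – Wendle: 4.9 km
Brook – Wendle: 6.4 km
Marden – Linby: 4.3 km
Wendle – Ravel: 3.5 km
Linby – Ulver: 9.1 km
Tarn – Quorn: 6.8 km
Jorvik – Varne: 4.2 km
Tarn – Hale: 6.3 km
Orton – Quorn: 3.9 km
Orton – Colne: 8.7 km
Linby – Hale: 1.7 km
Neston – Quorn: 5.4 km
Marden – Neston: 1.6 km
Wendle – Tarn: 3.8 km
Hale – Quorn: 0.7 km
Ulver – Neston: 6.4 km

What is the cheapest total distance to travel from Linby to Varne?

8.9 km

Running Dijkstra from Linby:
Linby: 0
Hale: 1.7  (via Linby)
Quorn: 2.4  (via Hale)
Tarn: 3.2  (via Linby)
Marden: 4.3  (via Linby)
Neston: 5.9  (via Marden)
Orton: 6.2  (via Hale)
Ravel: 6.6  (via Hale)
Wendle: 7  (via Tarn)
Jorvik: 7.1  (via Tarn)
Ulver: 8.2  (via Quorn)
Colne: 8.8  (via Wendle)
Varne: 8.9  (via Quorn)
Shortest route: Linby–Hale–Quorn–Varne = 8.9 km.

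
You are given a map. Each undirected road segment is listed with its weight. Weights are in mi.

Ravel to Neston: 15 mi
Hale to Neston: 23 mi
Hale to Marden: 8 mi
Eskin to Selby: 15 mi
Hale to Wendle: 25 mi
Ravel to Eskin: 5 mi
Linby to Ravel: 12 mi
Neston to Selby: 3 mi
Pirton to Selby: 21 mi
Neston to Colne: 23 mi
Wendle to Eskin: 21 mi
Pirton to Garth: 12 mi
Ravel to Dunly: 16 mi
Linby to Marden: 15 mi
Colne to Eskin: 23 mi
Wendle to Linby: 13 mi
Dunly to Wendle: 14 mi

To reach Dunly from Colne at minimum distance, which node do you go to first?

Candidate routes:
Colne–Neston–Ravel–Dunly: 23+15+16 = 54
Colne–Eskin–Wendle–Dunly: 23+21+14 = 58
Colne–Eskin–Ravel–Dunly: 23+5+16 = 44
The minimum is 44 mi via Colne–Eskin–Ravel–Dunly.
So from Colne the first move is to Eskin.

Eskin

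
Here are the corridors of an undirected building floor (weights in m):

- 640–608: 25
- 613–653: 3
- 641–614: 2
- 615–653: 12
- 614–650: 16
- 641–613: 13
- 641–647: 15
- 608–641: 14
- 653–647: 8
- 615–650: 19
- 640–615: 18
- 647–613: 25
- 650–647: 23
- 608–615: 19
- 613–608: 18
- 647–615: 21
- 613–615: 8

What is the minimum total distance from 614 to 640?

Candidate routes:
614 - 650 - 615 - 640: 16+19+18 = 53
614 - 641 - 608 - 640: 2+14+25 = 41
614 - 641 - 613 - 653 - 615 - 640: 2+13+3+12+18 = 48
614 - 641 - 608 - 615 - 640: 2+14+19+18 = 53
Cheapest is 614 - 641 - 608 - 640 at 41 m.

41 m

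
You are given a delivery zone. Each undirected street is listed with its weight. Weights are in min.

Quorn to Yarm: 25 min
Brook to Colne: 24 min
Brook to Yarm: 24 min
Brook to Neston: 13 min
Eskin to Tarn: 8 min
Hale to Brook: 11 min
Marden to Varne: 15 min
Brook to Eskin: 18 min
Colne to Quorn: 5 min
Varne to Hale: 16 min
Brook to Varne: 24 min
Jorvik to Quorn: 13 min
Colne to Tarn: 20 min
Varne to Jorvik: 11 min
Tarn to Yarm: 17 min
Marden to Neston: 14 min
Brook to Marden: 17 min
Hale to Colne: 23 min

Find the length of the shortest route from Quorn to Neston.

42 min

Running Dijkstra from Quorn:
Quorn: 0
Colne: 5  (via Quorn)
Jorvik: 13  (via Quorn)
Varne: 24  (via Jorvik)
Tarn: 25  (via Colne)
Yarm: 25  (via Quorn)
Hale: 28  (via Colne)
Brook: 29  (via Colne)
Eskin: 33  (via Tarn)
Marden: 39  (via Varne)
Neston: 42  (via Brook)
Shortest route: Quorn → Colne → Brook → Neston = 42 min.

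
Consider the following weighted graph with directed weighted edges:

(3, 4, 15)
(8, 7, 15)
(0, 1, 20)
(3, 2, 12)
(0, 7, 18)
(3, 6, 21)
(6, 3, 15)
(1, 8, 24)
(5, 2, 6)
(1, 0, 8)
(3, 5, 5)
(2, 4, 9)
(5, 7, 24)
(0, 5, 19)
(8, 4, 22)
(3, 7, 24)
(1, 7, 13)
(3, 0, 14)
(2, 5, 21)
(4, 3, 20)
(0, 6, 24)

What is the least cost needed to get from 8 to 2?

Running Dijkstra from 8:
8: 0
7: 15  (via 8)
4: 22  (via 8)
3: 42  (via 4)
5: 47  (via 3)
2: 53  (via 5)
Shortest route: 8–4–3–5–2 = 53.

53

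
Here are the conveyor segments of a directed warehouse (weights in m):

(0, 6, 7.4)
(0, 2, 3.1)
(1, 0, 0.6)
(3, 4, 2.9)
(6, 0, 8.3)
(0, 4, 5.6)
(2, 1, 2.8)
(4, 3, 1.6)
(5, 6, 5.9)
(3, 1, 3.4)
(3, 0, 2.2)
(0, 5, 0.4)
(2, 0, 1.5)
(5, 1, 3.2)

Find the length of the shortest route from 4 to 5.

4.2 m

Compare a few routes:
4 → 3 → 0 → 5: 1.6+2.2+0.4 = 4.2
4 → 3 → 1 → 0 → 5: 1.6+3.4+0.6+0.4 = 6
Cheapest is 4 → 3 → 0 → 5 at 4.2 m.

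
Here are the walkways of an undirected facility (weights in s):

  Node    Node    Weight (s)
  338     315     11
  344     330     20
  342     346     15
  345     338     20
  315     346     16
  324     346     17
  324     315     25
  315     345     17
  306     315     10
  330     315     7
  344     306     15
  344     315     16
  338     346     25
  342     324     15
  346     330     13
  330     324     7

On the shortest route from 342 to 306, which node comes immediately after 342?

Compare a few routes:
342 → 346 → 330 → 315 → 306: 15+13+7+10 = 45
342 → 324 → 330 → 315 → 306: 15+7+7+10 = 39
342 → 346 → 315 → 306: 15+16+10 = 41
The minimum is 39 s via 342 → 324 → 330 → 315 → 306.
So from 342 the first move is to 324.

324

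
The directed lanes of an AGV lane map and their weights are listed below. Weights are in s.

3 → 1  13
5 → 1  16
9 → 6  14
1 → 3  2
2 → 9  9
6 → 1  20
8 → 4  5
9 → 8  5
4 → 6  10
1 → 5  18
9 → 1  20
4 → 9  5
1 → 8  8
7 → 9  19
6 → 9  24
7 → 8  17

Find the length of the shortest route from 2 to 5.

47 s

Running Dijkstra from 2:
2: 0
9: 9  (via 2)
8: 14  (via 9)
4: 19  (via 8)
6: 23  (via 9)
1: 29  (via 9)
3: 31  (via 1)
5: 47  (via 1)
Shortest route: 2–9–1–5 = 47 s.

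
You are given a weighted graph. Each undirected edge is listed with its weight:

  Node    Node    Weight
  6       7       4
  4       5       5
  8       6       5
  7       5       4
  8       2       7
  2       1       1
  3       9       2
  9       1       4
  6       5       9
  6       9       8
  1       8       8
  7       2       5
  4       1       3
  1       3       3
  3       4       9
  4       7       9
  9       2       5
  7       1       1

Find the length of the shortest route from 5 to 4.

Compare a few routes:
5–7–1–4: 4+1+3 = 8
5–4: 5 = 5
Cheapest is 5–4 at 5.

5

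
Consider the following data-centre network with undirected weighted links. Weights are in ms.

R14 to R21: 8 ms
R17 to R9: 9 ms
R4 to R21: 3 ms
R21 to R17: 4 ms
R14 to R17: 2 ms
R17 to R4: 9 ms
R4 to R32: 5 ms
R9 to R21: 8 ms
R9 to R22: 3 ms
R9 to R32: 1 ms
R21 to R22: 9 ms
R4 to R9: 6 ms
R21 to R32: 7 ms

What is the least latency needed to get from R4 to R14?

Shortest distances from R4:
R4: 0
R21: 3  (via R4)
R32: 5  (via R4)
R9: 6  (via R4)
R17: 7  (via R21)
R22: 9  (via R9)
R14: 9  (via R17)
Shortest route: R4–R21–R17–R14 = 9 ms.

9 ms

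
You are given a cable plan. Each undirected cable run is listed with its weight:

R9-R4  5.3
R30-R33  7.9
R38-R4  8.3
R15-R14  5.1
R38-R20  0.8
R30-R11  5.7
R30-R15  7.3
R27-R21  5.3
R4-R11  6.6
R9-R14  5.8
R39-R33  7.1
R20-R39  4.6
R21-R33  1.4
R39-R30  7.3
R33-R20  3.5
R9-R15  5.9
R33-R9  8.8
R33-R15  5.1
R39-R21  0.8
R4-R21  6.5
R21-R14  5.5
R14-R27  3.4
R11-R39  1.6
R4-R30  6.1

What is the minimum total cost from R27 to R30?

13.4

Compare a few routes:
R27–R21–R39–R30: 5.3+0.8+7.3 = 13.4
R27–R21–R33–R30: 5.3+1.4+7.9 = 14.6
R27–R14–R15–R30: 3.4+5.1+7.3 = 15.8
The minimum is 13.4 via R27–R21–R39–R30.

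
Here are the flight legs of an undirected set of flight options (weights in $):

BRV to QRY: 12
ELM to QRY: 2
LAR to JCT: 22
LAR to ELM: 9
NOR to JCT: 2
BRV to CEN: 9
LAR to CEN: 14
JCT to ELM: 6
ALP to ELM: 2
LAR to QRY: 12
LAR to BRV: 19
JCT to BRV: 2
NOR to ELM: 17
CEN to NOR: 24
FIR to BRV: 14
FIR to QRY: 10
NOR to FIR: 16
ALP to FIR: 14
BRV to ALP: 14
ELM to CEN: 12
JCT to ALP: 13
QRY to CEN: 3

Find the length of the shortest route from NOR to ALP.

Candidate routes:
NOR - JCT - ELM - ALP: 2+6+2 = 10
NOR - JCT - ALP: 2+13 = 15
Cheapest is NOR - JCT - ELM - ALP at $10.

$10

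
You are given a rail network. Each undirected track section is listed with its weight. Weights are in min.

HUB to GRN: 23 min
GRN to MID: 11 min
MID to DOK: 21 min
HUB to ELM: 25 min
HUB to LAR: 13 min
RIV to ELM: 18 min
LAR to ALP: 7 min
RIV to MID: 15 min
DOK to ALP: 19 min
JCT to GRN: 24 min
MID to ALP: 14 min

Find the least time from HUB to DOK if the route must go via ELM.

Best HUB to ELM: HUB → ELM costing 25
Best ELM to DOK: ELM → RIV → MID → DOK costing 54
Total via ELM: 25 + 54 = 79 min.

79 min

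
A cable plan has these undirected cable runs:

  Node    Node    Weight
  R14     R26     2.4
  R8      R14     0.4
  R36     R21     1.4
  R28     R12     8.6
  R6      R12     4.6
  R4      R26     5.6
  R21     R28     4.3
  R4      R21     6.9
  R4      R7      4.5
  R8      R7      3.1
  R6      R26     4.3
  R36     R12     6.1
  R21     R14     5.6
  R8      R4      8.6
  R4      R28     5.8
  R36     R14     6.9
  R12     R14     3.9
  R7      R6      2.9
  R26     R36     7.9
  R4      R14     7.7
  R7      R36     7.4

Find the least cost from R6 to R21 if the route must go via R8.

12

Best R6 to R8: R6–R7–R8 costing 6
Shortest R8→R21: R8–R14–R21 = 6
Total via R8: 6 + 6 = 12.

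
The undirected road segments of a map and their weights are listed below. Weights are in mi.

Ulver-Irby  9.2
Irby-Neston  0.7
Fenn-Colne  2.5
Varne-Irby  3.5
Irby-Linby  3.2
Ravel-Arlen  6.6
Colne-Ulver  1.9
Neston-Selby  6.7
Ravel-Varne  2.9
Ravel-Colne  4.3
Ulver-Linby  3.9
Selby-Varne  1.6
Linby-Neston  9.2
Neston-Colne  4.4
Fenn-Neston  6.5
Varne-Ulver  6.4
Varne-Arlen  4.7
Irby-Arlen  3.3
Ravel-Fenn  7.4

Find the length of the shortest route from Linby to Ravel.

Shortest distances from Linby:
Linby: 0
Irby: 3.2  (via Linby)
Neston: 3.9  (via Irby)
Ulver: 3.9  (via Linby)
Colne: 5.8  (via Ulver)
Arlen: 6.5  (via Irby)
Varne: 6.7  (via Irby)
Selby: 8.3  (via Varne)
Fenn: 8.3  (via Colne)
Ravel: 9.6  (via Varne)
Shortest route: Linby → Irby → Varne → Ravel = 9.6 mi.

9.6 mi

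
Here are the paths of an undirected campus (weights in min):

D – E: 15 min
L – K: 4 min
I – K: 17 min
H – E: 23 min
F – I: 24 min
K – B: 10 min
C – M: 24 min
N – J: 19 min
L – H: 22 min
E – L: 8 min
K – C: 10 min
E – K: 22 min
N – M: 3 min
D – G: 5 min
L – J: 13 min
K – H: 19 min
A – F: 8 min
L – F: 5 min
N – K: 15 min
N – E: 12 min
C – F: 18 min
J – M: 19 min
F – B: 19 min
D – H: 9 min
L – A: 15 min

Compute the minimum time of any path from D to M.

30 min

Shortest distances from D:
D: 0
G: 5  (via D)
H: 9  (via D)
E: 15  (via D)
L: 23  (via E)
K: 27  (via L)
N: 27  (via E)
F: 28  (via L)
M: 30  (via N)
Shortest route: D → E → N → M = 30 min.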